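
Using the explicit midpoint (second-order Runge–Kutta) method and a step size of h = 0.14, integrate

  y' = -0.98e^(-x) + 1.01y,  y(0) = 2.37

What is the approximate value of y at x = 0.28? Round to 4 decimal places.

Midpoint: k1 = f(x_n, y_n); k2 = f(x_n + h/2, y_n + (h/2)·k1); y_{n+1} = y_n + h·k2.
x=0.000000, y=2.370000:
  k1 = f(0.000000, 2.370000) = 1.413700
  k2 = f(0.070000, 2.468959) = 1.579903
  y ← 2.370000 + 0.14·1.579903 = 2.591186
x=0.140000, y=2.591186:
  k1 = f(0.140000, 2.591186) = 1.765127
  k2 = f(0.210000, 2.714745) = 1.947520
  y ← 2.591186 + 0.14·1.947520 = 2.863839
y(0.28) ≈ 2.8638

2.8638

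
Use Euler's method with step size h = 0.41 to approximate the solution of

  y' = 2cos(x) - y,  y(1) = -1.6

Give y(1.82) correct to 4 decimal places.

-0.1643

Euler: y_{n+1} = y_n + h·f(x_n, y_n).
x=1.000000, y=-1.600000: f=2.680605 → y ← -1.600000 + 0.41·2.680605 = -0.500952
x=1.410000, y=-0.500952: f=0.821161 → y ← -0.500952 + 0.41·0.821161 = -0.164276
y(1.82) ≈ -0.1643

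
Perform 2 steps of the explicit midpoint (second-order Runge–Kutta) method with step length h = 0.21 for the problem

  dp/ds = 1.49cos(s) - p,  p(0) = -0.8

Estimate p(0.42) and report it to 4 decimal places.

Midpoint: k1 = f(s_n, p_n); k2 = f(s_n + h/2, p_n + (h/2)·k1); p_{n+1} = p_n + h·k2.
s=0.000000, p=-0.800000:
  k1 = f(0.000000, -0.800000) = 2.290000
  k2 = f(0.105000, -0.559550) = 2.041344
  p ← -0.800000 + 0.21·2.041344 = -0.371318
s=0.210000, p=-0.371318:
  k1 = f(0.210000, -0.371318) = 1.828584
  k2 = f(0.315000, -0.179316) = 1.596003
  p ← -0.371318 + 0.21·1.596003 = -0.036157
p(0.42) ≈ -0.0362

-0.0362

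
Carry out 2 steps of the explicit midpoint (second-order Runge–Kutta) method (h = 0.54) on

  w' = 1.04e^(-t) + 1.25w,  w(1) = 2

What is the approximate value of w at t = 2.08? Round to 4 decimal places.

Midpoint: k1 = f(t_n, w_n); k2 = f(t_n + h/2, w_n + (h/2)·k1); w_{n+1} = w_n + h·k2.
t=1.000000, w=2.000000:
  k1 = f(1.000000, 2.000000) = 2.882595
  k2 = f(1.270000, 2.778301) = 3.764941
  w ← 2.000000 + 0.54·3.764941 = 4.033068
t=1.540000, w=4.033068:
  k1 = f(1.540000, 4.033068) = 5.264291
  k2 = f(1.810000, 5.454427) = 6.988233
  w ← 4.033068 + 0.54·6.988233 = 7.806714
w(2.08) ≈ 7.8067

7.8067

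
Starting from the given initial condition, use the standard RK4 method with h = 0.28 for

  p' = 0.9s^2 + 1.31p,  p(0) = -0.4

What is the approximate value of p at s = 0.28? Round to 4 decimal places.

-0.5700

RK4: k1 = f(s_n, p_n); k2 = f(s_n + h/2, p_n + (h/2)·k1); k3 = f(s_n + h/2, p_n + (h/2)·k2); k4 = f(s_n + h, p_n + h·k3); p_{n+1} = p_n + (h/6)·(k1 + 2k2 + 2k3 + k4).
s=0.000000, p=-0.400000:
  k1 = f(0.000000, -0.400000) = -0.524000
  k2 = f(0.140000, -0.473360) = -0.602462
  k3 = f(0.140000, -0.484345) = -0.616851
  k4 = f(0.280000, -0.572718) = -0.679701
  p ← -0.400000 + (0.28/6)·(k1 + 2k2 + 2k3 + k4) = -0.569975
p(0.28) ≈ -0.5700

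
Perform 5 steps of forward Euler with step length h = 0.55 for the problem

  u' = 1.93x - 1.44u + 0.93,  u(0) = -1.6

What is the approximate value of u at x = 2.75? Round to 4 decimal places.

3.4003

Euler: u_{n+1} = u_n + h·f(x_n, u_n).
x=0.000000, u=-1.600000: f=3.234000 → u ← -1.600000 + 0.55·3.234000 = 0.178700
x=0.550000, u=0.178700: f=1.734172 → u ← 0.178700 + 0.55·1.734172 = 1.132495
x=1.100000, u=1.132495: f=1.422208 → u ← 1.132495 + 0.55·1.422208 = 1.914709
x=1.650000, u=1.914709: f=1.357319 → u ← 1.914709 + 0.55·1.357319 = 2.661234
x=2.200000, u=2.661234: f=1.343822 → u ← 2.661234 + 0.55·1.343822 = 3.400337
u(2.75) ≈ 3.4003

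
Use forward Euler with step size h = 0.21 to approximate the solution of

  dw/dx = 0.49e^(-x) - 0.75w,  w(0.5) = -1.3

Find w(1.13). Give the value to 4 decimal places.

-0.6495

Euler: w_{n+1} = w_n + h·f(x_n, w_n).
x=0.500000, w=-1.300000: f=1.272200 → w ← -1.300000 + 0.21·1.272200 = -1.032838
x=0.710000, w=-1.032838: f=1.015534 → w ← -1.032838 + 0.21·1.015534 = -0.819576
x=0.920000, w=-0.819576: f=0.809956 → w ← -0.819576 + 0.21·0.809956 = -0.649485
w(1.13) ≈ -0.6495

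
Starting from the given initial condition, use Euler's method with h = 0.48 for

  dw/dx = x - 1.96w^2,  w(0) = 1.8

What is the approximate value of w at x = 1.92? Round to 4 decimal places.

-64.7487

Euler: w_{n+1} = w_n + h·f(x_n, w_n).
x=0.000000, w=1.800000: f=-6.350400 → w ← 1.800000 + 0.48·(-6.350400) = -1.248192
x=0.480000, w=-1.248192: f=-2.573647 → w ← -1.248192 + 0.48·(-2.573647) = -2.483543
x=0.960000, w=-2.483543: f=-11.129249 → w ← -2.483543 + 0.48·(-11.129249) = -7.825582
x=1.440000, w=-7.825582: f=-118.589882 → w ← -7.825582 + 0.48·(-118.589882) = -64.748726
w(1.92) ≈ -64.7487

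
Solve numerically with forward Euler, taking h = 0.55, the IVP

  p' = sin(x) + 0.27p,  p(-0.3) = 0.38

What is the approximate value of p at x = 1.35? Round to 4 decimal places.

Euler: p_{n+1} = p_n + h·f(x_n, p_n).
x=-0.300000, p=0.380000: f=-0.192920 → p ← 0.380000 + 0.55·(-0.192920) = 0.273894
x=0.250000, p=0.273894: f=0.321355 → p ← 0.273894 + 0.55·0.321355 = 0.450639
x=0.800000, p=0.450639: f=0.839029 → p ← 0.450639 + 0.55·0.839029 = 0.912105
p(1.35) ≈ 0.9121

0.9121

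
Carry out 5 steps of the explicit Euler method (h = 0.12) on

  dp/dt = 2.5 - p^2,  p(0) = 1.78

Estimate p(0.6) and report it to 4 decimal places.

1.5979

Euler: p_{n+1} = p_n + h·f(t_n, p_n).
t=0.000000, p=1.780000: f=-0.668400 → p ← 1.780000 + 0.12·(-0.668400) = 1.699792
t=0.120000, p=1.699792: f=-0.389293 → p ← 1.699792 + 0.12·(-0.389293) = 1.653077
t=0.240000, p=1.653077: f=-0.232663 → p ← 1.653077 + 0.12·(-0.232663) = 1.625157
t=0.360000, p=1.625157: f=-0.141136 → p ← 1.625157 + 0.12·(-0.141136) = 1.608221
t=0.480000, p=1.608221: f=-0.086375 → p ← 1.608221 + 0.12·(-0.086375) = 1.597856
p(0.6) ≈ 1.5979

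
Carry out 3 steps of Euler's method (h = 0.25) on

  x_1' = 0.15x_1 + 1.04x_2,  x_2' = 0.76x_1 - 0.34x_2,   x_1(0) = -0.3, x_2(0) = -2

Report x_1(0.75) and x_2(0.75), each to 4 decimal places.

Euler on (x_1,x_2): x_1_{n+1} = x_1_n + h·x_1', x_2_{n+1} = x_2_n + h·x_2'.
0.000000: (-0.300000, -2.000000); f=(-2.125000, 0.452000) → (-0.831250, -1.887000)
0.250000: (-0.831250, -1.887000); f=(-2.087168, 0.009830) → (-1.353042, -1.884543)
0.500000: (-1.353042, -1.884543); f=(-2.162880, -0.387567) → (-1.893762, -1.981434)
(x_1(0.75), x_2(0.75)) ≈ (-1.8938, -1.9814)

-1.8938, -1.9814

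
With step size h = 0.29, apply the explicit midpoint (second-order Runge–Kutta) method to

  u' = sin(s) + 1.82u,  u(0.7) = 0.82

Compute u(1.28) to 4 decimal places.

3.0496

Midpoint: k1 = f(s_n, u_n); k2 = f(s_n + h/2, u_n + (h/2)·k1); u_{n+1} = u_n + h·k2.
s=0.700000, u=0.820000:
  k1 = f(0.700000, 0.820000) = 2.136618
  k2 = f(0.845000, 1.129810) = 2.804225
  u ← 0.820000 + 0.29·2.804225 = 1.633225
s=0.990000, u=1.633225:
  k1 = f(0.990000, 1.633225) = 3.808496
  k2 = f(1.135000, 2.185457) = 4.884066
  u ← 1.633225 + 0.29·4.884066 = 3.049604
u(1.28) ≈ 3.0496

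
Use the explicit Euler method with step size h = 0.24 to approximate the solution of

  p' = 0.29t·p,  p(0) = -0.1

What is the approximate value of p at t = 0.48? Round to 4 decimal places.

Euler: p_{n+1} = p_n + h·f(t_n, p_n).
t=0.000000, p=-0.100000: f=0.000000 → p ← -0.100000 + 0.24·0.000000 = -0.100000
t=0.240000, p=-0.100000: f=-0.006960 → p ← -0.100000 + 0.24·(-0.006960) = -0.101670
p(0.48) ≈ -0.1017

-0.1017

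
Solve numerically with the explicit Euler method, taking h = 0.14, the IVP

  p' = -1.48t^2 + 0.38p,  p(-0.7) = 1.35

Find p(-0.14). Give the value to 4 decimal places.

1.4156

Euler: p_{n+1} = p_n + h·f(t_n, p_n).
t=-0.700000, p=1.350000: f=-0.212200 → p ← 1.350000 + 0.14·(-0.212200) = 1.320292
t=-0.560000, p=1.320292: f=0.037583 → p ← 1.320292 + 0.14·0.037583 = 1.325554
t=-0.420000, p=1.325554: f=0.242638 → p ← 1.325554 + 0.14·0.242638 = 1.359523
t=-0.280000, p=1.359523: f=0.400587 → p ← 1.359523 + 0.14·0.400587 = 1.415605
p(-0.14) ≈ 1.4156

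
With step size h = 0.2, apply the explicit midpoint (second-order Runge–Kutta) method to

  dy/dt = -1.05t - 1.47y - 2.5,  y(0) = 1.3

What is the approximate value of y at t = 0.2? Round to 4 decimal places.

Midpoint: k1 = f(t_n, y_n); k2 = f(t_n + h/2, y_n + (h/2)·k1); y_{n+1} = y_n + h·k2.
t=0.000000, y=1.300000:
  k1 = f(0.000000, 1.300000) = -4.411000
  k2 = f(0.100000, 0.858900) = -3.867583
  y ← 1.300000 + 0.2·(-3.867583) = 0.526483
y(0.2) ≈ 0.5265

0.5265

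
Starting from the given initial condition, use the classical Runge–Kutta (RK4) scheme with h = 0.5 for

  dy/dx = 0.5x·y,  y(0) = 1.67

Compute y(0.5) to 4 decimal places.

RK4: k1 = f(x_n, y_n); k2 = f(x_n + h/2, y_n + (h/2)·k1); k3 = f(x_n + h/2, y_n + (h/2)·k2); k4 = f(x_n + h, y_n + h·k3); y_{n+1} = y_n + (h/6)·(k1 + 2k2 + 2k3 + k4).
x=0.000000, y=1.670000:
  k1 = f(0.000000, 1.670000) = 0.000000
  k2 = f(0.250000, 1.670000) = 0.208750
  k3 = f(0.250000, 1.722187) = 0.215273
  k4 = f(0.500000, 1.777637) = 0.444409
  y ← 1.670000 + (0.5/6)·(k1 + 2k2 + 2k3 + k4) = 1.777705
y(0.5) ≈ 1.7777

1.7777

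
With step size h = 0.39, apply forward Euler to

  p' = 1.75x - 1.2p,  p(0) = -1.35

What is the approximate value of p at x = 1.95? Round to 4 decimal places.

1.6227

Euler: p_{n+1} = p_n + h·f(x_n, p_n).
x=0.000000, p=-1.350000: f=1.620000 → p ← -1.350000 + 0.39·1.620000 = -0.718200
x=0.390000, p=-0.718200: f=1.544340 → p ← -0.718200 + 0.39·1.544340 = -0.115907
x=0.780000, p=-0.115907: f=1.504089 → p ← -0.115907 + 0.39·1.504089 = 0.470687
x=1.170000, p=0.470687: f=1.482675 → p ← 0.470687 + 0.39·1.482675 = 1.048931
x=1.560000, p=1.048931: f=1.471283 → p ← 1.048931 + 0.39·1.471283 = 1.622731
p(1.95) ≈ 1.6227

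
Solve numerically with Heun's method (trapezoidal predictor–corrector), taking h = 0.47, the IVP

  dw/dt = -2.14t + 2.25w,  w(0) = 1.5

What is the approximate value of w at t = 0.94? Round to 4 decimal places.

8.6928

Heun: k1 = f(t_n, w_n); k2 = f(t_n + h, w_n + h·k1); w_{n+1} = w_n + (h/2)·(k1 + k2).
t=0.000000, w=1.500000:
  k1 = f(0.000000, 1.500000) = 3.375000
  k2 = f(0.470000, 3.086250) = 5.938262
  w ← 1.500000 + (0.47/2)·(3.375000 + 5.938262) = 3.688617
t=0.470000, w=3.688617:
  k1 = f(0.470000, 3.688617) = 7.293588
  k2 = f(0.940000, 7.116603) = 14.000756
  w ← 3.688617 + (0.47/2)·(7.293588 + 14.000756) = 8.692788
w(0.94) ≈ 8.6928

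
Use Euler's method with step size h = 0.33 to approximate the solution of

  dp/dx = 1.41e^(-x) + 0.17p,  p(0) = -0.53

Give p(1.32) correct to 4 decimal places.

Euler: p_{n+1} = p_n + h·f(x_n, p_n).
x=0.000000, p=-0.530000: f=1.319900 → p ← -0.530000 + 0.33·1.319900 = -0.094433
x=0.330000, p=-0.094433: f=0.997629 → p ← -0.094433 + 0.33·0.997629 = 0.234785
x=0.660000, p=0.234785: f=0.768674 → p ← 0.234785 + 0.33·0.768674 = 0.488447
x=0.990000, p=0.488447: f=0.606959 → p ← 0.488447 + 0.33·0.606959 = 0.688743
p(1.32) ≈ 0.6887

0.6887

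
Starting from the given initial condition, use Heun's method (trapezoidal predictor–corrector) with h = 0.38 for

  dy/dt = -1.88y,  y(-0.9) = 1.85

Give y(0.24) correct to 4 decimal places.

0.2926

Heun: k1 = f(t_n, y_n); k2 = f(t_n + h, y_n + h·k1); y_{n+1} = y_n + (h/2)·(k1 + k2).
t=-0.900000, y=1.850000:
  k1 = f(-0.900000, 1.850000) = -3.478000
  k2 = f(-0.520000, 0.528360) = -0.993317
  y ← 1.850000 + (0.38/2)·(-3.478000 + (-0.993317)) = 1.000450
t=-0.520000, y=1.000450:
  k1 = f(-0.520000, 1.000450) = -1.880846
  k2 = f(-0.140000, 0.285728) = -0.537170
  y ← 1.000450 + (0.38/2)·(-1.880846 + (-0.537170)) = 0.541027
t=-0.140000, y=0.541027:
  k1 = f(-0.140000, 0.541027) = -1.017131
  k2 = f(0.240000, 0.154517) = -0.290493
  y ← 0.541027 + (0.38/2)·(-1.017131 + (-0.290493)) = 0.292579
y(0.24) ≈ 0.2926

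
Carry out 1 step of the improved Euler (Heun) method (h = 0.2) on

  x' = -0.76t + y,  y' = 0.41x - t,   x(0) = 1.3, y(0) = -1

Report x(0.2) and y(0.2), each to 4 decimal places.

1.0955, -0.9216

Heun on (x,y): k1 = f(t_n, state_n); k2 = f(t_n + h, state_n + h·k1); state_{n+1} = state_n + (h/2)·(k1 + k2).
0.000000: (1.300000, -1.000000)
  k1 = (-1.000000, 0.533000)
  predictor → (1.100000, -0.893400)
  k2 = (-1.045400, 0.251000)
  → (1.095460, -0.921600)
(x(0.2), y(0.2)) ≈ (1.0955, -0.9216)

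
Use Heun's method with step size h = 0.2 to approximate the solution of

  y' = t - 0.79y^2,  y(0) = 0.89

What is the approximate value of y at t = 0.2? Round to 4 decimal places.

Heun: k1 = f(t_n, y_n); k2 = f(t_n + h, y_n + h·k1); y_{n+1} = y_n + (h/2)·(k1 + k2).
t=0.000000, y=0.890000:
  k1 = f(0.000000, 0.890000) = -0.625759
  k2 = f(0.200000, 0.764848) = -0.262144
  y ← 0.890000 + (0.2/2)·(-0.625759 + (-0.262144)) = 0.801210
y(0.2) ≈ 0.8012

0.8012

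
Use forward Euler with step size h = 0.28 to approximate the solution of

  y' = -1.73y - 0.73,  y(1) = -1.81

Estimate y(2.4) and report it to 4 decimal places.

-0.4725

Euler: y_{n+1} = y_n + h·f(x_n, y_n).
x=1.000000, y=-1.810000: f=2.401300 → y ← -1.810000 + 0.28·2.401300 = -1.137636
x=1.280000, y=-1.137636: f=1.238110 → y ← -1.137636 + 0.28·1.238110 = -0.790965
x=1.560000, y=-0.790965: f=0.638370 → y ← -0.790965 + 0.28·0.638370 = -0.612222
x=1.840000, y=-0.612222: f=0.329143 → y ← -0.612222 + 0.28·0.329143 = -0.520061
x=2.120000, y=-0.520061: f=0.169706 → y ← -0.520061 + 0.28·0.169706 = -0.472544
y(2.4) ≈ -0.4725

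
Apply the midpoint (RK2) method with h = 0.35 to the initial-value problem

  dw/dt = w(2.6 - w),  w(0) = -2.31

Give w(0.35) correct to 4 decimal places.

Midpoint: k1 = f(t_n, w_n); k2 = f(t_n + h/2, w_n + (h/2)·k1); w_{n+1} = w_n + h·k2.
t=0.000000, w=-2.310000:
  k1 = f(0.000000, -2.310000) = -11.342100
  k2 = f(0.175000, -4.294868) = -29.612542
  w ← -2.310000 + 0.35·(-29.612542) = -12.674390
w(0.35) ≈ -12.6744

-12.6744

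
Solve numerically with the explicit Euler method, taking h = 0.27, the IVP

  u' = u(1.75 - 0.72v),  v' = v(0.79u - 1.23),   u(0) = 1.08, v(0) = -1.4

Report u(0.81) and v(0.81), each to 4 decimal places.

Euler on (u,v): u_{n+1} = u_n + h·u', v_{n+1} = v_n + h·v'.
0.000000: (1.080000, -1.400000); f=(2.978640, 0.527520) → (1.884233, -1.257570)
0.270000: (1.884233, -1.257570); f=(5.003486, -0.325137) → (3.235174, -1.345357)
0.540000: (3.235174, -1.345357); f=(8.795328, -1.783657) → (5.609913, -1.826944)
(u(0.81), v(0.81)) ≈ (5.6099, -1.8269)

5.6099, -1.8269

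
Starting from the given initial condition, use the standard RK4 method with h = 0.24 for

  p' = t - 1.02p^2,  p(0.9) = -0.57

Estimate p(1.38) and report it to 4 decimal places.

RK4: k1 = f(t_n, p_n); k2 = f(t_n + h/2, p_n + (h/2)·k1); k3 = f(t_n + h/2, p_n + (h/2)·k2); k4 = f(t_n + h, p_n + h·k3); p_{n+1} = p_n + (h/6)·(k1 + 2k2 + 2k3 + k4).
t=0.900000, p=-0.570000:
  k1 = f(0.900000, -0.570000) = 0.568602
  k2 = f(1.020000, -0.501768) = 0.763194
  k3 = f(1.020000, -0.478417) = 0.786540
  k4 = f(1.140000, -0.381230) = 0.991757
  p ← -0.570000 + (0.24/6)·(k1 + 2k2 + 2k3 + k4) = -0.383607
t=1.140000, p=-0.383607:
  k1 = f(1.140000, -0.383607) = 0.989903
  k2 = f(1.260000, -0.264819) = 1.188468
  k3 = f(1.260000, -0.240991) = 1.200762
  k4 = f(1.380000, -0.095424) = 1.370712
  p ← -0.383607 + (0.24/6)·(k1 + 2k2 + 2k3 + k4) = -0.098044
p(1.38) ≈ -0.0980

-0.0980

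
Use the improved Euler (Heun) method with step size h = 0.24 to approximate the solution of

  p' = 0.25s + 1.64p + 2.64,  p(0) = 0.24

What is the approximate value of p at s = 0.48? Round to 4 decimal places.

2.4282

Heun: k1 = f(s_n, p_n); k2 = f(s_n + h, p_n + h·k1); p_{n+1} = p_n + (h/2)·(k1 + k2).
s=0.000000, p=0.240000:
  k1 = f(0.000000, 0.240000) = 3.033600
  k2 = f(0.240000, 0.968064) = 4.287625
  p ← 0.240000 + (0.24/2)·(3.033600 + 4.287625) = 1.118547
s=0.240000, p=1.118547:
  k1 = f(0.240000, 1.118547) = 4.534417
  k2 = f(0.480000, 2.206807) = 6.379164
  p ← 1.118547 + (0.24/2)·(4.534417 + 6.379164) = 2.428177
p(0.48) ≈ 2.4282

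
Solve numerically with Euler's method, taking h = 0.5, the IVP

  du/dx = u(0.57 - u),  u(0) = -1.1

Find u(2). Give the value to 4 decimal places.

-160.4297

Euler: u_{n+1} = u_n + h·f(x_n, u_n).
x=0.000000, u=-1.100000: f=-1.837000 → u ← -1.100000 + 0.5·(-1.837000) = -2.018500
x=0.500000, u=-2.018500: f=-5.224887 → u ← -2.018500 + 0.5·(-5.224887) = -4.630944
x=1.000000, u=-4.630944: f=-24.085277 → u ← -4.630944 + 0.5·(-24.085277) = -16.673582
x=1.500000, u=-16.673582: f=-287.512278 → u ← -16.673582 + 0.5·(-287.512278) = -160.429721
u(2) ≈ -160.4297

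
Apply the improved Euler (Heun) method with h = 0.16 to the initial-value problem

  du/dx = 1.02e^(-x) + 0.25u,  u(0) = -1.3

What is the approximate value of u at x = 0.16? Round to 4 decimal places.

Heun: k1 = f(x_n, u_n); k2 = f(x_n + h, u_n + h·k1); u_{n+1} = u_n + (h/2)·(k1 + k2).
x=0.000000, u=-1.300000:
  k1 = f(0.000000, -1.300000) = 0.695000
  k2 = f(0.160000, -1.188800) = 0.571987
  u ← -1.300000 + (0.16/2)·(0.695000 + 0.571987) = -1.198641
u(0.16) ≈ -1.1986

-1.1986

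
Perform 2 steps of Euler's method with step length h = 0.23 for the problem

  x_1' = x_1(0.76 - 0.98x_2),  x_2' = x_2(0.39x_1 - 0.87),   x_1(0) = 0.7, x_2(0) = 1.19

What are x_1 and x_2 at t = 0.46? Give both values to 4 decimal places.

Euler on (x_1,x_2): x_1_{n+1} = x_1_n + h·x_1', x_2_{n+1} = x_2_n + h·x_2'.
0.000000: (0.700000, 1.190000); f=(-0.284340, -0.710430) → (0.634602, 1.026601)
0.230000: (0.634602, 1.026601); f=(-0.156156, -0.639065) → (0.598686, 0.879616)
(x_1(0.46), x_2(0.46)) ≈ (0.5987, 0.8796)

0.5987, 0.8796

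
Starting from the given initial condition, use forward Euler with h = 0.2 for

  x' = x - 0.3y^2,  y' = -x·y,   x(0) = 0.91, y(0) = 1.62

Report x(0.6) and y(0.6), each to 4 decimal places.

1.1496, 0.8585

Euler on (x,y): x_{n+1} = x_n + h·x', y_{n+1} = y_n + h·y'.
0.000000: (0.910000, 1.620000); f=(0.122680, -1.474200) → (0.934536, 1.325160)
0.200000: (0.934536, 1.325160); f=(0.407721, -1.238410) → (1.016080, 1.077478)
0.400000: (1.016080, 1.077478); f=(0.667793, -1.094804) → (1.149639, 0.858517)
(x(0.6), y(0.6)) ≈ (1.1496, 0.8585)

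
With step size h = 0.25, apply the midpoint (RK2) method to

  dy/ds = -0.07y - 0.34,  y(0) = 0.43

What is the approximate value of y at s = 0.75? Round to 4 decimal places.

0.1596

Midpoint: k1 = f(s_n, y_n); k2 = f(s_n + h/2, y_n + (h/2)·k1); y_{n+1} = y_n + h·k2.
s=0.000000, y=0.430000:
  k1 = f(0.000000, 0.430000) = -0.370100
  k2 = f(0.125000, 0.383738) = -0.366862
  y ← 0.430000 + 0.25·(-0.366862) = 0.338285
s=0.250000, y=0.338285:
  k1 = f(0.250000, 0.338285) = -0.363680
  k2 = f(0.375000, 0.292825) = -0.360498
  y ← 0.338285 + 0.25·(-0.360498) = 0.248160
s=0.500000, y=0.248160:
  k1 = f(0.500000, 0.248160) = -0.357371
  k2 = f(0.625000, 0.203489) = -0.354244
  y ← 0.248160 + 0.25·(-0.354244) = 0.159599
y(0.75) ≈ 0.1596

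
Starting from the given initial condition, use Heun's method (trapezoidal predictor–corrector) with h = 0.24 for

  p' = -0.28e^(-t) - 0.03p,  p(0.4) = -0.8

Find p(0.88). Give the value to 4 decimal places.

Heun: k1 = f(t_n, p_n); k2 = f(t_n + h, p_n + h·k1); p_{n+1} = p_n + (h/2)·(k1 + k2).
t=0.400000, p=-0.800000:
  k1 = f(0.400000, -0.800000) = -0.163690
  k2 = f(0.640000, -0.839286) = -0.122463
  p ← -0.800000 + (0.24/2)·(-0.163690 + (-0.122463)) = -0.834338
t=0.640000, p=-0.834338:
  k1 = f(0.640000, -0.834338) = -0.122612
  k2 = f(0.880000, -0.863765) = -0.090226
  p ← -0.834338 + (0.24/2)·(-0.122612 + (-0.090226)) = -0.859879
p(0.88) ≈ -0.8599

-0.8599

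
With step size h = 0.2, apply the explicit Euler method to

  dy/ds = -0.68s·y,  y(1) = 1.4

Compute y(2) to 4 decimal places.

0.4842

Euler: y_{n+1} = y_n + h·f(s_n, y_n).
s=1.000000, y=1.400000: f=-0.952000 → y ← 1.400000 + 0.2·(-0.952000) = 1.209600
s=1.200000, y=1.209600: f=-0.987034 → y ← 1.209600 + 0.2·(-0.987034) = 1.012193
s=1.400000, y=1.012193: f=-0.963608 → y ← 1.012193 + 0.2·(-0.963608) = 0.819472
s=1.600000, y=0.819472: f=-0.891585 → y ← 0.819472 + 0.2·(-0.891585) = 0.641155
s=1.800000, y=0.641155: f=-0.784773 → y ← 0.641155 + 0.2·(-0.784773) = 0.484200
y(2) ≈ 0.4842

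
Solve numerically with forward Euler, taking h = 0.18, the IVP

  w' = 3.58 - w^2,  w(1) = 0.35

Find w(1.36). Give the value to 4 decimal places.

Euler: w_{n+1} = w_n + h·f(x_n, w_n).
x=1.000000, w=0.350000: f=3.457500 → w ← 0.350000 + 0.18·3.457500 = 0.972350
x=1.180000, w=0.972350: f=2.634535 → w ← 0.972350 + 0.18·2.634535 = 1.446566
w(1.36) ≈ 1.4466

1.4466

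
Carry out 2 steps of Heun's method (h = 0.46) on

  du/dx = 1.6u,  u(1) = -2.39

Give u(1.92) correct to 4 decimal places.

Heun: k1 = f(x_n, u_n); k2 = f(x_n + h, u_n + h·k1); u_{n+1} = u_n + (h/2)·(k1 + k2).
x=1.000000, u=-2.390000:
  k1 = f(1.000000, -2.390000) = -3.824000
  k2 = f(1.460000, -4.149040) = -6.638464
  u ← -2.390000 + (0.46/2)·(-3.824000 + (-6.638464)) = -4.796367
x=1.460000, u=-4.796367:
  k1 = f(1.460000, -4.796367) = -7.674187
  k2 = f(1.920000, -8.326493) = -13.322388
  u ← -4.796367 + (0.46/2)·(-7.674187 + (-13.322388)) = -9.625579
u(1.92) ≈ -9.6256

-9.6256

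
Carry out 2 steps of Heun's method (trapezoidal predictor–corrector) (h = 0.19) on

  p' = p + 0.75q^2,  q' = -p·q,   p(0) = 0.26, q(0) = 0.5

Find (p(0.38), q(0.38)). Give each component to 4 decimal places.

0.4572, 0.4375

Heun on (p,q): k1 = f(t_n, state_n); k2 = f(t_n + h, state_n + h·k1); state_{n+1} = state_n + (h/2)·(k1 + k2).
0.000000: (0.260000, 0.500000)
  k1 = (0.447500, -0.130000)
  predictor → (0.345025, 0.475300)
  k2 = (0.514458, -0.163990)
  → (0.351386, 0.472071)
0.190000: (0.351386, 0.472071)
  k1 = (0.518524, -0.165879)
  predictor → (0.449906, 0.440554)
  k2 = (0.595471, -0.198208)
  → (0.457216, 0.437483)
(p(0.38), q(0.38)) ≈ (0.4572, 0.4375)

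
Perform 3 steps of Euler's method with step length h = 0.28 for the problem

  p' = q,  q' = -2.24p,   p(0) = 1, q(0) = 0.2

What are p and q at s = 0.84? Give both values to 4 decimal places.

0.6313, -1.6768

Euler on (p,q): p_{n+1} = p_n + h·p', q_{n+1} = q_n + h·q'.
0.000000: (1.000000, 0.200000); f=(0.200000, -2.240000) → (1.056000, -0.427200)
0.280000: (1.056000, -0.427200); f=(-0.427200, -2.365440) → (0.936384, -1.089523)
0.560000: (0.936384, -1.089523); f=(-1.089523, -2.097500) → (0.631318, -1.676823)
(p(0.84), q(0.84)) ≈ (0.6313, -1.6768)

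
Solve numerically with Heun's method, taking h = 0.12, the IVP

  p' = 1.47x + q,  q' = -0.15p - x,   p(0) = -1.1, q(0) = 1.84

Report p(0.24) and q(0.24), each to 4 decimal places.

-0.6135, 1.8424

Heun on (p,q): k1 = f(x_n, state_n); k2 = f(x_n + h, state_n + h·k1); state_{n+1} = state_n + (h/2)·(k1 + k2).
0.000000: (-1.100000, 1.840000)
  k1 = (1.840000, 0.165000)
  predictor → (-0.879200, 1.859800)
  k2 = (2.036200, 0.011880)
  → (-0.867428, 1.850613)
0.120000: (-0.867428, 1.850613)
  k1 = (2.027013, 0.010114)
  predictor → (-0.624186, 1.851827)
  k2 = (2.204627, -0.146372)
  → (-0.613530, 1.842437)
(p(0.24), q(0.24)) ≈ (-0.6135, 1.8424)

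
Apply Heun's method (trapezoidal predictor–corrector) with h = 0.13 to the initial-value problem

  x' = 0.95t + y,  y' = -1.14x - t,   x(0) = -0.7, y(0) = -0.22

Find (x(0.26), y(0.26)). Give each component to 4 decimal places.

-0.6999, -0.0422

Heun on (x,y): k1 = f(t_n, state_n); k2 = f(t_n + h, state_n + h·k1); state_{n+1} = state_n + (h/2)·(k1 + k2).
0.000000: (-0.700000, -0.220000)
  k1 = (-0.220000, 0.798000)
  predictor → (-0.728600, -0.116260)
  k2 = (0.007240, 0.700604)
  → (-0.713829, -0.122591)
0.130000: (-0.713829, -0.122591)
  k1 = (0.000909, 0.683766)
  predictor → (-0.713711, -0.033701)
  k2 = (0.213299, 0.553631)
  → (-0.699906, -0.042160)
(x(0.26), y(0.26)) ≈ (-0.6999, -0.0422)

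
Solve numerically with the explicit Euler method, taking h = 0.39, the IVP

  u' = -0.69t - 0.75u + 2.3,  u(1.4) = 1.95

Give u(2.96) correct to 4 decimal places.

1.3057

Euler: u_{n+1} = u_n + h·f(t_n, u_n).
t=1.400000, u=1.950000: f=-0.128500 → u ← 1.950000 + 0.39·(-0.128500) = 1.899885
t=1.790000, u=1.899885: f=-0.360014 → u ← 1.899885 + 0.39·(-0.360014) = 1.759480
t=2.180000, u=1.759480: f=-0.523810 → u ← 1.759480 + 0.39·(-0.523810) = 1.555194
t=2.570000, u=1.555194: f=-0.639695 → u ← 1.555194 + 0.39·(-0.639695) = 1.305713
u(2.96) ≈ 1.3057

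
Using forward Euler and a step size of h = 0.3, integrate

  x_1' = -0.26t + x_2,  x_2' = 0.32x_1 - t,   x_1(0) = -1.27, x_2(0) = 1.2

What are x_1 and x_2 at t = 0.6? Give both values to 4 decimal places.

Euler on (x_1,x_2): x_1_{n+1} = x_1_n + h·x_1', x_2_{n+1} = x_2_n + h·x_2'.
0.000000: (-1.270000, 1.200000); f=(1.200000, -0.406400) → (-0.910000, 1.078080)
0.300000: (-0.910000, 1.078080); f=(1.000080, -0.591200) → (-0.609976, 0.900720)
(x_1(0.6), x_2(0.6)) ≈ (-0.6100, 0.9007)

-0.6100, 0.9007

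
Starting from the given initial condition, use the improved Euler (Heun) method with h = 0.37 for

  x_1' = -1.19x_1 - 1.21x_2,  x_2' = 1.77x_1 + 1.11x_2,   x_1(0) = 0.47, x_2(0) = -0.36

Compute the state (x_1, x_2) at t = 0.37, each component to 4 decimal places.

0.3985, -0.1822

Heun on (x_1,x_2): k1 = f(t_n, state_n); k2 = f(t_n + h, state_n + h·k1); state_{n+1} = state_n + (h/2)·(k1 + k2).
0.000000: (0.470000, -0.360000)
  k1 = (-0.123700, 0.432300)
  predictor → (0.424231, -0.200049)
  k2 = (-0.262776, 0.528834)
  → (0.398502, -0.182190)
(x_1(0.37), x_2(0.37)) ≈ (0.3985, -0.1822)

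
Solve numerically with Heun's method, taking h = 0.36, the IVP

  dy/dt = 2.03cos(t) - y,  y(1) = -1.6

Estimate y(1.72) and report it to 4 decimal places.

Heun: k1 = f(t_n, y_n); k2 = f(t_n + h, y_n + h·k1); y_{n+1} = y_n + (h/2)·(k1 + k2).
t=1.000000, y=-1.600000:
  k1 = f(1.000000, -1.600000) = 2.696814
  k2 = f(1.360000, -0.629147) = 1.053902
  y ← -1.600000 + (0.36/2)·(2.696814 + 1.053902) = -0.924871
t=1.360000, y=-0.924871:
  k1 = f(1.360000, -0.924871) = 1.349626
  k2 = f(1.720000, -0.439006) = 0.137245
  y ← -0.924871 + (0.36/2)·(1.349626 + 0.137245) = -0.657235
y(1.72) ≈ -0.6572

-0.6572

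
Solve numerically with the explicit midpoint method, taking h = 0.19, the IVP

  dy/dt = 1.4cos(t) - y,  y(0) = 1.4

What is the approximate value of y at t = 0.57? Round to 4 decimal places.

1.3630

Midpoint: k1 = f(t_n, y_n); k2 = f(t_n + h/2, y_n + (h/2)·k1); y_{n+1} = y_n + h·k2.
t=0.000000, y=1.400000:
  k1 = f(0.000000, 1.400000) = 0.000000
  k2 = f(0.095000, 1.400000) = -0.006313
  y ← 1.400000 + 0.19·(-0.006313) = 1.398801
t=0.190000, y=1.398801:
  k1 = f(0.190000, 1.398801) = -0.023995
  k2 = f(0.285000, 1.396521) = -0.052995
  y ← 1.398801 + 0.19·(-0.052995) = 1.388732
t=0.380000, y=1.388732:
  k1 = f(0.380000, 1.388732) = -0.088601
  k2 = f(0.475000, 1.380314) = -0.135305
  y ← 1.388732 + 0.19·(-0.135305) = 1.363024
y(0.57) ≈ 1.3630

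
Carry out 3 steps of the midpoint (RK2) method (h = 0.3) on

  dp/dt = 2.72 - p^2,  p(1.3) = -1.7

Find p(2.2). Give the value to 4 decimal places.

-2.5643

Midpoint: k1 = f(t_n, p_n); k2 = f(t_n + h/2, p_n + (h/2)·k1); p_{n+1} = p_n + h·k2.
t=1.300000, p=-1.700000:
  k1 = f(1.300000, -1.700000) = -0.170000
  k2 = f(1.450000, -1.725500) = -0.257350
  p ← -1.700000 + 0.3·(-0.257350) = -1.777205
t=1.600000, p=-1.777205:
  k1 = f(1.600000, -1.777205) = -0.438458
  k2 = f(1.750000, -1.842974) = -0.676552
  p ← -1.777205 + 0.3·(-0.676552) = -1.980171
t=1.900000, p=-1.980171:
  k1 = f(1.900000, -1.980171) = -1.201076
  k2 = f(2.050000, -2.160332) = -1.947035
  p ← -1.980171 + 0.3·(-1.947035) = -2.564281
p(2.2) ≈ -2.5643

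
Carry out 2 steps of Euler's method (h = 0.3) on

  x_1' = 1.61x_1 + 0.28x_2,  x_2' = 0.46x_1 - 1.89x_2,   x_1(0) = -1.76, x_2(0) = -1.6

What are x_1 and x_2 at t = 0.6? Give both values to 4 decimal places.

-4.1487, -0.7839

Euler on (x_1,x_2): x_1_{n+1} = x_1_n + h·x_1', x_2_{n+1} = x_2_n + h·x_2'.
0.000000: (-1.760000, -1.600000); f=(-3.281600, 2.214400) → (-2.744480, -0.935680)
0.300000: (-2.744480, -0.935680); f=(-4.680603, 0.505974) → (-4.148661, -0.783888)
(x_1(0.6), x_2(0.6)) ≈ (-4.1487, -0.7839)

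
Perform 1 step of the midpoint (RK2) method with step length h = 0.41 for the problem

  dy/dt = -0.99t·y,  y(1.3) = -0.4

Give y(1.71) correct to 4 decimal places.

-0.2201

Midpoint: k1 = f(t_n, y_n); k2 = f(t_n + h/2, y_n + (h/2)·k1); y_{n+1} = y_n + h·k2.
t=1.300000, y=-0.400000:
  k1 = f(1.300000, -0.400000) = 0.514800
  k2 = f(1.505000, -0.294466) = 0.438740
  y ← -0.400000 + 0.41·0.438740 = -0.220117
y(1.71) ≈ -0.2201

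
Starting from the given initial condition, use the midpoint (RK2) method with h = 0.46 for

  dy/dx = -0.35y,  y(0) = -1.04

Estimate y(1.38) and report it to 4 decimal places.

-0.6431

Midpoint: k1 = f(x_n, y_n); k2 = f(x_n + h/2, y_n + (h/2)·k1); y_{n+1} = y_n + h·k2.
x=0.000000, y=-1.040000:
  k1 = f(0.000000, -1.040000) = 0.364000
  k2 = f(0.230000, -0.956280) = 0.334698
  y ← -1.040000 + 0.46·0.334698 = -0.886039
x=0.460000, y=-0.886039:
  k1 = f(0.460000, -0.886039) = 0.310114
  k2 = f(0.690000, -0.814713) = 0.285149
  y ← -0.886039 + 0.46·0.285149 = -0.754870
x=0.920000, y=-0.754870:
  k1 = f(0.920000, -0.754870) = 0.264205
  k2 = f(1.150000, -0.694103) = 0.242936
  y ← -0.754870 + 0.46·0.242936 = -0.643120
y(1.38) ≈ -0.6431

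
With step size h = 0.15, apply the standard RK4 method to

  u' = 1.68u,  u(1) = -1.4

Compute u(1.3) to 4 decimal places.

-2.3174

RK4: k1 = f(x_n, u_n); k2 = f(x_n + h/2, u_n + (h/2)·k1); k3 = f(x_n + h/2, u_n + (h/2)·k2); k4 = f(x_n + h, u_n + h·k3); u_{n+1} = u_n + (h/6)·(k1 + 2k2 + 2k3 + k4).
x=1.000000, u=-1.400000:
  k1 = f(1.000000, -1.400000) = -2.352000
  k2 = f(1.075000, -1.576400) = -2.648352
  k3 = f(1.075000, -1.598626) = -2.685692
  k4 = f(1.150000, -1.802854) = -3.028794
  u ← -1.400000 + (0.15/6)·(k1 + 2k2 + 2k3 + k4) = -1.801222
x=1.150000, u=-1.801222:
  k1 = f(1.150000, -1.801222) = -3.026053
  k2 = f(1.225000, -2.028176) = -3.407336
  k3 = f(1.225000, -2.056772) = -3.455377
  k4 = f(1.300000, -2.319529) = -3.896808
  u ← -1.801222 + (0.15/6)·(k1 + 2k2 + 2k3 + k4) = -2.317429
u(1.3) ≈ -2.3174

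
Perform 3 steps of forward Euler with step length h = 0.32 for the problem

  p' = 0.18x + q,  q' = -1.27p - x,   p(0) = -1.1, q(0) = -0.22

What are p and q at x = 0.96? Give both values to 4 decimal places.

-0.8504, 0.8341

Euler on (p,q): p_{n+1} = p_n + h·p', q_{n+1} = q_n + h·q'.
0.000000: (-1.100000, -0.220000); f=(-0.220000, 1.397000) → (-1.170400, 0.227040)
0.320000: (-1.170400, 0.227040); f=(0.284640, 1.166408) → (-1.079315, 0.600291)
0.640000: (-1.079315, 0.600291); f=(0.715491, 0.730730) → (-0.850358, 0.834124)
(p(0.96), q(0.96)) ≈ (-0.8504, 0.8341)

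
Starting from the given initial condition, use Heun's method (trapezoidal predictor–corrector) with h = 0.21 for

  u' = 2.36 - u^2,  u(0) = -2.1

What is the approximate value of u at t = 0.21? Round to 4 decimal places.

-2.7398

Heun: k1 = f(t_n, u_n); k2 = f(t_n + h, u_n + h·k1); u_{n+1} = u_n + (h/2)·(k1 + k2).
t=0.000000, u=-2.100000:
  k1 = f(0.000000, -2.100000) = -2.050000
  k2 = f(0.210000, -2.530500) = -4.043430
  u ← -2.100000 + (0.21/2)·(-2.050000 + (-4.043430)) = -2.739810
u(0.21) ≈ -2.7398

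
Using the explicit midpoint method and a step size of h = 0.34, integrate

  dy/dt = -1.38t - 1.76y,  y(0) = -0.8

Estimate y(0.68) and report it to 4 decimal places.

Midpoint: k1 = f(t_n, y_n); k2 = f(t_n + h/2, y_n + (h/2)·k1); y_{n+1} = y_n + h·k2.
t=0.000000, y=-0.800000:
  k1 = f(0.000000, -0.800000) = 1.408000
  k2 = f(0.170000, -0.560640) = 0.752126
  y ← -0.800000 + 0.34·0.752126 = -0.544277
t=0.340000, y=-0.544277:
  k1 = f(0.340000, -0.544277) = 0.488728
  k2 = f(0.510000, -0.461193) = 0.107900
  y ← -0.544277 + 0.34·0.107900 = -0.507591
y(0.68) ≈ -0.5076

-0.5076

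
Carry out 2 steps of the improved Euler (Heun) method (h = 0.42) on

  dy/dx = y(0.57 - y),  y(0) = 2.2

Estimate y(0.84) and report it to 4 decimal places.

1.1053

Heun: k1 = f(x_n, y_n); k2 = f(x_n + h, y_n + h·k1); y_{n+1} = y_n + (h/2)·(k1 + k2).
x=0.000000, y=2.200000:
  k1 = f(0.000000, 2.200000) = -3.586000
  k2 = f(0.420000, 0.693880) = -0.085958
  y ← 2.200000 + (0.42/2)·(-3.586000 + (-0.085958)) = 1.428889
x=0.420000, y=1.428889:
  k1 = f(0.420000, 1.428889) = -1.227257
  k2 = f(0.840000, 0.913441) = -0.313713
  y ← 1.428889 + (0.42/2)·(-1.227257 + (-0.313713)) = 1.105285
y(0.84) ≈ 1.1053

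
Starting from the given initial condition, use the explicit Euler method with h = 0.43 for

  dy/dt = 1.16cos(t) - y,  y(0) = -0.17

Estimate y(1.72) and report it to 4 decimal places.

0.5455

Euler: y_{n+1} = y_n + h·f(t_n, y_n).
t=0.000000, y=-0.170000: f=1.330000 → y ← -0.170000 + 0.43·1.330000 = 0.401900
t=0.430000, y=0.401900: f=0.652500 → y ← 0.401900 + 0.43·0.652500 = 0.682475
t=0.860000, y=0.682475: f=0.074352 → y ← 0.682475 + 0.43·0.074352 = 0.714447
t=1.290000, y=0.714447: f=-0.392986 → y ← 0.714447 + 0.43·(-0.392986) = 0.545462
y(1.72) ≈ 0.5455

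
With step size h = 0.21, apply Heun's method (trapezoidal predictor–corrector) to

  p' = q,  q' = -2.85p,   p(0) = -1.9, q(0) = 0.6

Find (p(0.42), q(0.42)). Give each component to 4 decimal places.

Heun on (p,q): k1 = f(x_n, state_n); k2 = f(x_n + h, state_n + h·k1); state_{n+1} = state_n + (h/2)·(k1 + k2).
0.000000: (-1.900000, 0.600000)
  k1 = (0.600000, 5.415000)
  predictor → (-1.774000, 1.737150)
  k2 = (1.737150, 5.055900)
  → (-1.654599, 1.699444)
0.210000: (-1.654599, 1.699444)
  k1 = (1.699444, 4.715608)
  predictor → (-1.297716, 2.689722)
  k2 = (2.689722, 3.698490)
  → (-1.193737, 2.582925)
(p(0.42), q(0.42)) ≈ (-1.1937, 2.5829)

-1.1937, 2.5829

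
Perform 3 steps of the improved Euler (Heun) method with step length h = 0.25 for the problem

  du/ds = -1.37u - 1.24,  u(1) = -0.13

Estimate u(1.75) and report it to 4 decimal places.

-0.6204

Heun: k1 = f(s_n, u_n); k2 = f(s_n + h, u_n + h·k1); u_{n+1} = u_n + (h/2)·(k1 + k2).
s=1.000000, u=-0.130000:
  k1 = f(1.000000, -0.130000) = -1.061900
  k2 = f(1.250000, -0.395475) = -0.698199
  u ← -0.130000 + (0.25/2)·(-1.061900 + (-0.698199)) = -0.350012
s=1.250000, u=-0.350012:
  k1 = f(1.250000, -0.350012) = -0.760483
  k2 = f(1.500000, -0.540133) = -0.500018
  u ← -0.350012 + (0.25/2)·(-0.760483 + (-0.500018)) = -0.507575
s=1.500000, u=-0.507575:
  k1 = f(1.500000, -0.507575) = -0.544622
  k2 = f(1.750000, -0.643731) = -0.358089
  u ← -0.507575 + (0.25/2)·(-0.544622 + (-0.358089)) = -0.620414
u(1.75) ≈ -0.6204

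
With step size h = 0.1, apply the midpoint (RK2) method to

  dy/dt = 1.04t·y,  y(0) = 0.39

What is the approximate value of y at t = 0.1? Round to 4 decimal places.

0.3920

Midpoint: k1 = f(t_n, y_n); k2 = f(t_n + h/2, y_n + (h/2)·k1); y_{n+1} = y_n + h·k2.
t=0.000000, y=0.390000:
  k1 = f(0.000000, 0.390000) = 0.000000
  k2 = f(0.050000, 0.390000) = 0.020280
  y ← 0.390000 + 0.1·0.020280 = 0.392028
y(0.1) ≈ 0.3920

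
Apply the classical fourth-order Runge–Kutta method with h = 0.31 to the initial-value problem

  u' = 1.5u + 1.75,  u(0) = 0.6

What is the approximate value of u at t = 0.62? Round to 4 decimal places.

3.3099

RK4: k1 = f(t_n, u_n); k2 = f(t_n + h/2, u_n + (h/2)·k1); k3 = f(t_n + h/2, u_n + (h/2)·k2); k4 = f(t_n + h, u_n + h·k3); u_{n+1} = u_n + (h/6)·(k1 + 2k2 + 2k3 + k4).
t=0.000000, u=0.600000:
  k1 = f(0.000000, 0.600000) = 2.650000
  k2 = f(0.155000, 1.010750) = 3.266125
  k3 = f(0.155000, 1.106249) = 3.409374
  k4 = f(0.310000, 1.656906) = 4.235359
  u ← 0.600000 + (0.31/6)·(k1 + 2k2 + 2k3 + k4) = 1.645545
t=0.310000, u=1.645545:
  k1 = f(0.310000, 1.645545) = 4.218318
  k2 = f(0.465000, 2.299384) = 5.199077
  k3 = f(0.465000, 2.451402) = 5.427103
  k4 = f(0.620000, 3.327947) = 6.741921
  u ← 1.645545 + (0.31/6)·(k1 + 2k2 + 2k3 + k4) = 3.309863
u(0.62) ≈ 3.3099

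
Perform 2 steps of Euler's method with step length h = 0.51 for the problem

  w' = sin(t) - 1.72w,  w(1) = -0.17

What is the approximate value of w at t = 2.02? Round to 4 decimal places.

0.5592

Euler: w_{n+1} = w_n + h·f(t_n, w_n).
t=1.000000, w=-0.170000: f=1.133871 → w ← -0.170000 + 0.51·1.133871 = 0.408274
t=1.510000, w=0.408274: f=0.295921 → w ← 0.408274 + 0.51·0.295921 = 0.559194
w(2.02) ≈ 0.5592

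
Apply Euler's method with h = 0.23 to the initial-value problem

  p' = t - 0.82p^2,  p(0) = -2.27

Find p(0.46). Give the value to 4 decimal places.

-5.1710

Euler: p_{n+1} = p_n + h·f(t_n, p_n).
t=0.000000, p=-2.270000: f=-4.225378 → p ← -2.270000 + 0.23·(-4.225378) = -3.241837
t=0.230000, p=-3.241837: f=-8.387796 → p ← -3.241837 + 0.23·(-8.387796) = -5.171030
p(0.46) ≈ -5.1710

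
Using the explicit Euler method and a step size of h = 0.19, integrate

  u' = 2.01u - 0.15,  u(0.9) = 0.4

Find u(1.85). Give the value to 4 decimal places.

1.7143

Euler: u_{n+1} = u_n + h·f(t_n, u_n).
t=0.900000, u=0.400000: f=0.654000 → u ← 0.400000 + 0.19·0.654000 = 0.524260
t=1.090000, u=0.524260: f=0.903763 → u ← 0.524260 + 0.19·0.903763 = 0.695975
t=1.280000, u=0.695975: f=1.248910 → u ← 0.695975 + 0.19·1.248910 = 0.933268
t=1.470000, u=0.933268: f=1.725868 → u ← 0.933268 + 0.19·1.725868 = 1.261183
t=1.660000, u=1.261183: f=2.384977 → u ← 1.261183 + 0.19·2.384977 = 1.714328
u(1.85) ≈ 1.7143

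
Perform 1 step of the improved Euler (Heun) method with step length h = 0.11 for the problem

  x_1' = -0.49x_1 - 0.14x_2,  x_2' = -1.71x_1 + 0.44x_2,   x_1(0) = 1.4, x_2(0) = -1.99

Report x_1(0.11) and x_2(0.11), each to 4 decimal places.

Heun on (x_1,x_2): k1 = f(s_n, state_n); k2 = f(s_n + h, state_n + h·k1); state_{n+1} = state_n + (h/2)·(k1 + k2).
0.000000: (1.400000, -1.990000)
  k1 = (-0.407400, -3.269600)
  predictor → (1.355186, -2.349656)
  k2 = (-0.335089, -3.351217)
  → (1.359163, -2.354145)
(x_1(0.11), x_2(0.11)) ≈ (1.3592, -2.3541)

1.3592, -2.3541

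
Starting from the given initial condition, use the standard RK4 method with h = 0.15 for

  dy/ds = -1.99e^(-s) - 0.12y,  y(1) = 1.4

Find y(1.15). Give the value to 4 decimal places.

RK4: k1 = f(s_n, y_n); k2 = f(s_n + h/2, y_n + (h/2)·k1); k3 = f(s_n + h/2, y_n + (h/2)·k2); k4 = f(s_n + h, y_n + h·k3); y_{n+1} = y_n + (h/6)·(k1 + 2k2 + 2k3 + k4).
s=1.000000, y=1.400000:
  k1 = f(1.000000, 1.400000) = -0.900080
  k2 = f(1.075000, 1.332494) = -0.839082
  k3 = f(1.075000, 1.337069) = -0.839631
  k4 = f(1.150000, 1.274055) = -0.782994
  y ← 1.400000 + (0.15/6)·(k1 + 2k2 + 2k3 + k4) = 1.273988
y(1.15) ≈ 1.2740

1.2740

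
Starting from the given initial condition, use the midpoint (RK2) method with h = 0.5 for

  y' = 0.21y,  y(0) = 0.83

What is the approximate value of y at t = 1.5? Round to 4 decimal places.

Midpoint: k1 = f(t_n, y_n); k2 = f(t_n + h/2, y_n + (h/2)·k1); y_{n+1} = y_n + h·k2.
t=0.000000, y=0.830000:
  k1 = f(0.000000, 0.830000) = 0.174300
  k2 = f(0.250000, 0.873575) = 0.183451
  y ← 0.830000 + 0.5·0.183451 = 0.921725
t=0.500000, y=0.921725:
  k1 = f(0.500000, 0.921725) = 0.193562
  k2 = f(0.750000, 0.970116) = 0.203724
  y ← 0.921725 + 0.5·0.203724 = 1.023588
t=1.000000, y=1.023588:
  k1 = f(1.000000, 1.023588) = 0.214953
  k2 = f(1.250000, 1.077326) = 0.226238
  y ← 1.023588 + 0.5·0.226238 = 1.136707
y(1.5) ≈ 1.1367

1.1367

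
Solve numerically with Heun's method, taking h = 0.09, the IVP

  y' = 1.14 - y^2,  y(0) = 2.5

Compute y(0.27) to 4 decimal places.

1.7000

Heun: k1 = f(t_n, y_n); k2 = f(t_n + h, y_n + h·k1); y_{n+1} = y_n + (h/2)·(k1 + k2).
t=0.000000, y=2.500000:
  k1 = f(0.000000, 2.500000) = -5.110000
  k2 = f(0.090000, 2.040100) = -3.022008
  y ← 2.500000 + (0.09/2)·(-5.110000 + (-3.022008)) = 2.134060
t=0.090000, y=2.134060:
  k1 = f(0.090000, 2.134060) = -3.414211
  k2 = f(0.180000, 1.826781) = -2.197128
  y ← 2.134060 + (0.09/2)·(-3.414211 + (-2.197128)) = 1.881549
t=0.180000, y=1.881549:
  k1 = f(0.180000, 1.881549) = -2.400228
  k2 = f(0.270000, 1.665529) = -1.633986
  y ← 1.881549 + (0.09/2)·(-2.400228 + (-1.633986)) = 1.700010
y(0.27) ≈ 1.7000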